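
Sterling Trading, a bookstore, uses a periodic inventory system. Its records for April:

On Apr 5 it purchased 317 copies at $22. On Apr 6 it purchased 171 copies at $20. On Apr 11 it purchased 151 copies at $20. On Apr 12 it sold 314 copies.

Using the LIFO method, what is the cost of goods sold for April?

COGS = $6,280

Apr 12, 314 sold [LIFO — newest first]: 151 @ $20 + 163 @ $20 = $6,280
Ending inventory: 317 @ $22 + 8 @ $20 = $7,134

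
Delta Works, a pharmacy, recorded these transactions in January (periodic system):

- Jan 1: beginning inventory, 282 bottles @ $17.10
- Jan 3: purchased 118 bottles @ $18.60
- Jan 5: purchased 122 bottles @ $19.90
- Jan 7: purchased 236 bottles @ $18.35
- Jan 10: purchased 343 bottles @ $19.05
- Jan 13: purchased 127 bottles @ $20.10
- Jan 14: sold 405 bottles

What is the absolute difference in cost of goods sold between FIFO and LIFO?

$732.10

FIFO COGS: 282 @ $17.10 + 118 @ $18.60 + 5 @ $19.90 = $7,116.50
LIFO COGS: 127 @ $20.10 + 278 @ $19.05 = $7,848.60
Difference = |$7,116.50 − $7,848.60| = $732.10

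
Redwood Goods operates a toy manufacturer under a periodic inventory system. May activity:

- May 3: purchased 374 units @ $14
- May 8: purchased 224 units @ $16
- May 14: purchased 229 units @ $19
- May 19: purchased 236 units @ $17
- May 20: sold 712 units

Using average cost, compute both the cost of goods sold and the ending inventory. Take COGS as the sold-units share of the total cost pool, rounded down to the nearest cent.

May 20, sell 712: 712/1063 × $17,183.00 → $11,509.21
Ending inventory (cost pool remaining) = $5,673.79
Check: goods available $17,183.00 = COGS $11,509.21 + ending $5,673.79

COGS = $11,509.21; ending inventory = $5,673.79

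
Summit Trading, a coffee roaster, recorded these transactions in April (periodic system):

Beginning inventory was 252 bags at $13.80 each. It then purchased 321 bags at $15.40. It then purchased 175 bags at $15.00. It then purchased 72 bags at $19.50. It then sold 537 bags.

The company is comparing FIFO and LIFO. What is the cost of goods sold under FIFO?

FIFO COGS: 252 @ $13.80 + 285 @ $15.40 = $7,866.60
LIFO COGS: 72 @ $19.50 + 175 @ $15.00 + 290 @ $15.40 = $8,495.00

COGS = $7,866.60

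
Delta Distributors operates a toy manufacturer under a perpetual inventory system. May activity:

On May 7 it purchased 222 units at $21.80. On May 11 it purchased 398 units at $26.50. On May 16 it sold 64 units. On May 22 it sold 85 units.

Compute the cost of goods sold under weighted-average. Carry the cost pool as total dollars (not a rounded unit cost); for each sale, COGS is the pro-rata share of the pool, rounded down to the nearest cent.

After May 7: 222 on hand, pool $4,839.60 (≈ $21.8000 each)
After May 11: 620 on hand, pool $15,386.60 (≈ $24.8171 each)
May 16, sell 64: 64/620 × $15,386.60 → $1,588.29
May 22, sell 85: 85/556 × $13,798.31 → $2,109.45
Total COGS = $1,588.29 + $2,109.45 = $3,697.74
Ending inventory (cost pool remaining) = $11,688.86
Check: goods available $15,386.60 = COGS $3,697.74 + ending $11,688.86

COGS = $3,697.74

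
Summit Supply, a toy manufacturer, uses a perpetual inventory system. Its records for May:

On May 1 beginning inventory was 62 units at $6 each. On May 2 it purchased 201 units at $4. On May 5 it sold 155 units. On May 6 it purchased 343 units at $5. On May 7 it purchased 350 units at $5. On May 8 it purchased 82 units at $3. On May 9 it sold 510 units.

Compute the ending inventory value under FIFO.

May 5, 155 sold [FIFO — oldest first]: 62 @ $6 + 93 @ $4 = $744
May 9, 510 sold [FIFO — oldest first]: 108 @ $4 + 343 @ $5 + 59 @ $5 = $2,442
Total COGS = $744 + $2,442 = $3,186
Ending inventory: 291 @ $5 + 82 @ $3 = $1,701
Check: goods available $4,887 = COGS $3,186 + ending $1,701

Ending inventory = $1,701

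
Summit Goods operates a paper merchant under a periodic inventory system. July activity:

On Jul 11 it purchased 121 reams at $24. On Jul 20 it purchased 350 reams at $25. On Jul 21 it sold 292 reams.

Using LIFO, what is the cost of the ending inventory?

Jul 21, 292 sold [LIFO — newest first]: 292 @ $25 = $7,300
Ending inventory: 121 @ $24 + 58 @ $25 = $4,354

Ending inventory = $4,354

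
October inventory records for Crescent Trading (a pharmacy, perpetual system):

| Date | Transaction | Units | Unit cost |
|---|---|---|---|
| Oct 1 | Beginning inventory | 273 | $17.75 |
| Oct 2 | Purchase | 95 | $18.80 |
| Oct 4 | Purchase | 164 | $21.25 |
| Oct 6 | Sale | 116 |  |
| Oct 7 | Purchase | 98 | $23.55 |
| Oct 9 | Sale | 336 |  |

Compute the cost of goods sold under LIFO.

Oct 6, 116 sold [LIFO — newest first]: 116 @ $21.25 = $2,465.00
Oct 9, 336 sold [LIFO — newest first]: 98 @ $23.55 + 48 @ $21.25 + 95 @ $18.80 + 95 @ $17.75 = $6,800.15
Total COGS = $2,465.00 + $6,800.15 = $9,265.15
Ending inventory: 178 @ $17.75 = $3,159.50

COGS = $9,265.15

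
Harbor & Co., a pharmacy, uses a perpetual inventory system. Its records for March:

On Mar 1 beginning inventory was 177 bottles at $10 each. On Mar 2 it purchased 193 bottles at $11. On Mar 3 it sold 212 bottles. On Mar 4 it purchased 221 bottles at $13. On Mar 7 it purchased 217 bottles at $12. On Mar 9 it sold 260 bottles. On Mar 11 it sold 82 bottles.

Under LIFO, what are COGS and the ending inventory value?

COGS = $6,542; ending inventory = $2,828

Mar 3, 212 sold [LIFO — newest first]: 193 @ $11 + 19 @ $10 = $2,313
Mar 9, 260 sold [LIFO — newest first]: 217 @ $12 + 43 @ $13 = $3,163
Mar 11, 82 sold [LIFO — newest first]: 82 @ $13 = $1,066
Total COGS = $2,313 + $3,163 + $1,066 = $6,542
Ending inventory: 158 @ $10 + 96 @ $13 = $2,828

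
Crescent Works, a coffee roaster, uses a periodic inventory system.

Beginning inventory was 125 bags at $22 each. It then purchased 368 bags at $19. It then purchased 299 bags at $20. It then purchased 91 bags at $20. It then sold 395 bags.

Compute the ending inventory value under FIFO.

Sale 1 (395) [FIFO — oldest first]: 125 @ $22 + 270 @ $19 = $7,880
Ending inventory: 98 @ $19 + 299 @ $20 + 91 @ $20 = $9,662

Ending inventory = $9,662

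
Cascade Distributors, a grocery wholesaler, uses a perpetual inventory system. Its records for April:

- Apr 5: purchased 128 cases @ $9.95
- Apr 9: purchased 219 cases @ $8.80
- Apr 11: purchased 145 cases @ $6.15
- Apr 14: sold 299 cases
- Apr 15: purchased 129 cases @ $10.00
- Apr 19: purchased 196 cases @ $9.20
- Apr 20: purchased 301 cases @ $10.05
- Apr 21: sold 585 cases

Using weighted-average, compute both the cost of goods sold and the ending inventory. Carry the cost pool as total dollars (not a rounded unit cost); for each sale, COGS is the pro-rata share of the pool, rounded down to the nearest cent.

After Apr 5: 128 on hand, pool $1,273.60 (≈ $9.9500 each)
After Apr 9: 347 on hand, pool $3,200.80 (≈ $9.2242 each)
After Apr 11: 492 on hand, pool $4,092.55 (≈ $8.3182 each)
Apr 14, sell 299: 299/492 × $4,092.55 → $2,487.13
After Apr 15: 322 on hand, pool $2,895.42 (≈ $8.9920 each)
After Apr 19: 518 on hand, pool $4,698.62 (≈ $9.0707 each)
After Apr 20: 819 on hand, pool $7,723.67 (≈ $9.4306 each)
Apr 21, sell 585: 585/819 × $7,723.67 → $5,516.90
Total COGS = $2,487.13 + $5,516.90 = $8,004.03
Ending inventory (cost pool remaining) = $2,206.77
Check: goods available $10,210.80 = COGS $8,004.03 + ending $2,206.77

COGS = $8,004.03; ending inventory = $2,206.77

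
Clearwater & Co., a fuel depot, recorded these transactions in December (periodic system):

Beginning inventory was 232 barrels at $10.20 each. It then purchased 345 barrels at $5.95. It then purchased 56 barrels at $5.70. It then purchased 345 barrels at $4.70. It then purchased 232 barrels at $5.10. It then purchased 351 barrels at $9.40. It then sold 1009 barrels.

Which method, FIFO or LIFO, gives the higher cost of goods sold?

FIFO COGS: 232 @ $10.20 + 345 @ $5.95 + 56 @ $5.70 + 345 @ $4.70 + 31 @ $5.10 = $6,517.95
LIFO COGS: 351 @ $9.40 + 232 @ $5.10 + 345 @ $4.70 + 56 @ $5.70 + 25 @ $5.95 = $6,572.05

LIFO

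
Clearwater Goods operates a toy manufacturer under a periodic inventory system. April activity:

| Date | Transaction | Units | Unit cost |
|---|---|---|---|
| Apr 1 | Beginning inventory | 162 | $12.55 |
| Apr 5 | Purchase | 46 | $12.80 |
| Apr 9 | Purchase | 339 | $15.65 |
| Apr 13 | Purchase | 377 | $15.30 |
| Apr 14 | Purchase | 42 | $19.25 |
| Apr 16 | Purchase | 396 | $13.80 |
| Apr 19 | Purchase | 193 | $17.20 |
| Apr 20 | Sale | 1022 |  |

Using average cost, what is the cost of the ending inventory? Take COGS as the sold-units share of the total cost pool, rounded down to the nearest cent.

Apr 20, sell 1022: 1022/1555 × $23,288.25 → $15,305.84
Ending inventory (cost pool remaining) = $7,982.41

Ending inventory = $7,982.41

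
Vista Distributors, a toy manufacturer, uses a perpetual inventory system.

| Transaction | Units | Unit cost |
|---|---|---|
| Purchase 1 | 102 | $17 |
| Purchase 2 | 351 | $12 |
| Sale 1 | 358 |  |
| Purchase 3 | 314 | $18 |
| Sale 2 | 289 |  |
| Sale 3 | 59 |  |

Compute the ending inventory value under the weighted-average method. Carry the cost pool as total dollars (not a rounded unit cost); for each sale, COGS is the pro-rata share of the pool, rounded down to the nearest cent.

Ending inventory = $1,028.95

After Purchase 1: 102 on hand, pool $1,734.00 (≈ $17.0000 each)
After Purchase 2: 453 on hand, pool $5,946.00 (≈ $13.1258 each)
Sale 1, sell 358: 358/453 × $5,946.00 → $4,699.04
After Purchase 3: 409 on hand, pool $6,898.96 (≈ $16.8679 each)
Sale 2, sell 289: 289/409 × $6,898.96 → $4,874.81
Sale 3, sell 59: 59/120 × $2,024.15 → $995.20
Total COGS = $4,699.04 + $4,874.81 + $995.20 = $10,569.05
Ending inventory (cost pool remaining) = $1,028.95
Check: goods available $11,598.00 = COGS $10,569.05 + ending $1,028.95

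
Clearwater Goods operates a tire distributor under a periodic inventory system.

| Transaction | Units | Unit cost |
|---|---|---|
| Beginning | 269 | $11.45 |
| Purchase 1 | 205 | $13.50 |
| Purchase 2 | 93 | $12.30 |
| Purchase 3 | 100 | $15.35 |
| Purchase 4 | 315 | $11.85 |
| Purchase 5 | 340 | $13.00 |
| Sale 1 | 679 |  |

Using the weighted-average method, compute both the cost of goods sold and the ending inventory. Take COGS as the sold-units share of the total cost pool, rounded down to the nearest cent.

Sale 1, sell 679: 679/1322 × $16,679.20 → $8,566.69
Ending inventory (cost pool remaining) = $8,112.51

COGS = $8,566.69; ending inventory = $8,112.51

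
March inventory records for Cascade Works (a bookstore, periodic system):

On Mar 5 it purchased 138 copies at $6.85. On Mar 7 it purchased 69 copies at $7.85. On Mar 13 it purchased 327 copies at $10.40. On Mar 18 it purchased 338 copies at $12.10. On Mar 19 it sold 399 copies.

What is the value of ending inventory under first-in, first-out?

Mar 19, 399 sold [FIFO — oldest first]: 138 @ $6.85 + 69 @ $7.85 + 192 @ $10.40 = $3,483.75
Ending inventory: 135 @ $10.40 + 338 @ $12.10 = $5,493.80
Check: goods available $8,977.55 = COGS $3,483.75 + ending $5,493.80

Ending inventory = $5,493.80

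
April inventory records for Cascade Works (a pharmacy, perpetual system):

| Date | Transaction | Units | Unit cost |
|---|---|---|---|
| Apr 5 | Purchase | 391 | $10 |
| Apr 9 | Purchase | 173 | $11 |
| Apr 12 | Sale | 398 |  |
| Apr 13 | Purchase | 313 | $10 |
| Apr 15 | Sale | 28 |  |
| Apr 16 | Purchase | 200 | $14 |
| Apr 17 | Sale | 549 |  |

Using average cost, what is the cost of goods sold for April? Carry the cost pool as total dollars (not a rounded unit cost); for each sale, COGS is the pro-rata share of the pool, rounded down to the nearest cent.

After Apr 5: 391 on hand, pool $3,910.00 (≈ $10.0000 each)
After Apr 9: 564 on hand, pool $5,813.00 (≈ $10.3067 each)
Apr 12, sell 398: 398/564 × $5,813.00 → $4,102.08
After Apr 13: 479 on hand, pool $4,840.92 (≈ $10.1063 each)
Apr 15, sell 28: 28/479 × $4,840.92 → $282.97
After Apr 16: 651 on hand, pool $7,357.95 (≈ $11.3025 each)
Apr 17, sell 549: 549/651 × $7,357.95 → $6,205.09
Total COGS = $4,102.08 + $282.97 + $6,205.09 = $10,590.14
Ending inventory (cost pool remaining) = $1,152.86
Check: goods available $11,743.00 = COGS $10,590.14 + ending $1,152.86

COGS = $10,590.14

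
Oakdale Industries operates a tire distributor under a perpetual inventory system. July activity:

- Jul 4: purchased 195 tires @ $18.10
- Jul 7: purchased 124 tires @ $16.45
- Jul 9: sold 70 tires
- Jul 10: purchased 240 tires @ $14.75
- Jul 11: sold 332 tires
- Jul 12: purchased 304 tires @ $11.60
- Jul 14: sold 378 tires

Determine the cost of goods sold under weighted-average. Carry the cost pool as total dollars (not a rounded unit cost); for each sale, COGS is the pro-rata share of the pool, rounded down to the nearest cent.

After Jul 4: 195 on hand, pool $3,529.50 (≈ $18.1000 each)
After Jul 7: 319 on hand, pool $5,569.30 (≈ $17.4586 each)
Jul 9, sell 70: 70/319 × $5,569.30 → $1,222.10
After Jul 10: 489 on hand, pool $7,887.20 (≈ $16.1292 each)
Jul 11, sell 332: 332/489 × $7,887.20 → $5,354.90
After Jul 12: 461 on hand, pool $6,058.70 (≈ $13.1425 each)
Jul 14, sell 378: 378/461 × $6,058.70 → $4,967.87
Total COGS = $1,222.10 + $5,354.90 + $4,967.87 = $11,544.87
Ending inventory (cost pool remaining) = $1,090.83

COGS = $11,544.87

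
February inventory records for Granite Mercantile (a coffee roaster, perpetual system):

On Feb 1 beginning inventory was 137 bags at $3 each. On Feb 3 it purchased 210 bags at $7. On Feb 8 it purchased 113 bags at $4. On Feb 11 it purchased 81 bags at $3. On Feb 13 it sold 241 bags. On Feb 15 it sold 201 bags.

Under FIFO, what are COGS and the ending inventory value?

COGS = $2,261; ending inventory = $315

Feb 13, 241 sold [FIFO — oldest first]: 137 @ $3 + 104 @ $7 = $1,139
Feb 15, 201 sold [FIFO — oldest first]: 106 @ $7 + 95 @ $4 = $1,122
Total COGS = $1,139 + $1,122 = $2,261
Ending inventory: 18 @ $4 + 81 @ $3 = $315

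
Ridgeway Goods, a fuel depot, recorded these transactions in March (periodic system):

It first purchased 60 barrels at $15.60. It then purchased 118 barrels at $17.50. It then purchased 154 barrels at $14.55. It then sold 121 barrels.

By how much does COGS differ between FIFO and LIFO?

$242.95

FIFO COGS: 60 @ $15.60 + 61 @ $17.50 = $2,003.50
LIFO COGS: 121 @ $14.55 = $1,760.55
Difference = |$2,003.50 − $1,760.55| = $242.95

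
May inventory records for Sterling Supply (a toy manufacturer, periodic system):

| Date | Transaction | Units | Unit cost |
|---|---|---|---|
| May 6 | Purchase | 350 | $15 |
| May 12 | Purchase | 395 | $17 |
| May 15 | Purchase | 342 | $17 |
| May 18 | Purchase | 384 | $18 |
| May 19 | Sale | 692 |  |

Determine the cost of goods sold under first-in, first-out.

COGS = $11,064

May 19, 692 sold [FIFO — oldest first]: 350 @ $15 + 342 @ $17 = $11,064
Ending inventory: 53 @ $17 + 342 @ $17 + 384 @ $18 = $13,627
Check: goods available $24,691 = COGS $11,064 + ending $13,627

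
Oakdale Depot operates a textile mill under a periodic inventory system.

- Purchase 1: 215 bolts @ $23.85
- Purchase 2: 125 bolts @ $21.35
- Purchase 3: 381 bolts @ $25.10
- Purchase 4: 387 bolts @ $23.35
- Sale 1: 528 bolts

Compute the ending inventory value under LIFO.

Ending inventory = $13,820.50

Sale 1 (528) [LIFO — newest first]: 387 @ $23.35 + 141 @ $25.10 = $12,575.55
Ending inventory: 215 @ $23.85 + 125 @ $21.35 + 240 @ $25.10 = $13,820.50
Check: goods available $26,396.05 = COGS $12,575.55 + ending $13,820.50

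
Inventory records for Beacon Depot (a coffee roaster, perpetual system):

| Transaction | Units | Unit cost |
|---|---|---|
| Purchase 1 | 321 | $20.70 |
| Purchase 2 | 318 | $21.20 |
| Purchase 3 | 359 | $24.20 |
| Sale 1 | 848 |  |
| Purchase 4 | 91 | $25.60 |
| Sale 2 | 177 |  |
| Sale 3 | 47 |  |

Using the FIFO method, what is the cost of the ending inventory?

Sale 1 (848) [FIFO — oldest first]: 321 @ $20.70 + 318 @ $21.20 + 209 @ $24.20 = $18,444.10
Sale 2 (177) [FIFO — oldest first]: 150 @ $24.20 + 27 @ $25.60 = $4,321.20
Sale 3 (47) [FIFO — oldest first]: 47 @ $25.60 = $1,203.20
Total COGS = $18,444.10 + $4,321.20 + $1,203.20 = $23,968.50
Ending inventory: 17 @ $25.60 = $435.20
Check: goods available $24,403.70 = COGS $23,968.50 + ending $435.20

Ending inventory = $435.20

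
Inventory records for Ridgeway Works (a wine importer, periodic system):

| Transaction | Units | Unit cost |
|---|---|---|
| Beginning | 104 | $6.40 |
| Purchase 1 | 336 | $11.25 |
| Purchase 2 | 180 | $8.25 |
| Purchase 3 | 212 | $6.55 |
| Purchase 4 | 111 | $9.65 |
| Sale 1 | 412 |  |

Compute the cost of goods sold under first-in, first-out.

Sale 1 (412) [FIFO — oldest first]: 104 @ $6.40 + 308 @ $11.25 = $4,130.60
Ending inventory: 28 @ $11.25 + 180 @ $8.25 + 212 @ $6.55 + 111 @ $9.65 = $4,259.75
Check: goods available $8,390.35 = COGS $4,130.60 + ending $4,259.75

COGS = $4,130.60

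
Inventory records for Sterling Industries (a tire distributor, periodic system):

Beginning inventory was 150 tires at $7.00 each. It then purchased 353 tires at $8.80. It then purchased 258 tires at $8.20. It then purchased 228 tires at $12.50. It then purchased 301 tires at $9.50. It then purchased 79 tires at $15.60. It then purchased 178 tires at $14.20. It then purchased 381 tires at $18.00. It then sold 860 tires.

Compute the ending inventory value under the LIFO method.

Sale 1 (860) [LIFO — newest first]: 381 @ $18.00 + 178 @ $14.20 + 79 @ $15.60 + 222 @ $9.50 = $12,727.00
Ending inventory: 150 @ $7.00 + 353 @ $8.80 + 258 @ $8.20 + 228 @ $12.50 + 79 @ $9.50 = $9,872.50

Ending inventory = $9,872.50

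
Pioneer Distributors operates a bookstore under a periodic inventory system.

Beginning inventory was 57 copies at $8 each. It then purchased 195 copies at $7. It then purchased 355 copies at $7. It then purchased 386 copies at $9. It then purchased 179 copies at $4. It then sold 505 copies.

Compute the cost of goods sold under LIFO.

Sale 1 (505) [LIFO — newest first]: 179 @ $4 + 326 @ $9 = $3,650
Ending inventory: 57 @ $8 + 195 @ $7 + 355 @ $7 + 60 @ $9 = $4,846

COGS = $3,650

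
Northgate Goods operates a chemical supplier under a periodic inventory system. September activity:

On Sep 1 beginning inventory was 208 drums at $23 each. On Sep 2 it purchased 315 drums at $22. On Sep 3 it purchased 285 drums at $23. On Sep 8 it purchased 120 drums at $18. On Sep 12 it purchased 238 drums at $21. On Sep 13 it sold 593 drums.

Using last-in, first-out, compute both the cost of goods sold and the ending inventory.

Sep 13, 593 sold [LIFO — newest first]: 238 @ $21 + 120 @ $18 + 235 @ $23 = $12,563
Ending inventory: 208 @ $23 + 315 @ $22 + 50 @ $23 = $12,864
Check: goods available $25,427 = COGS $12,563 + ending $12,864

COGS = $12,563; ending inventory = $12,864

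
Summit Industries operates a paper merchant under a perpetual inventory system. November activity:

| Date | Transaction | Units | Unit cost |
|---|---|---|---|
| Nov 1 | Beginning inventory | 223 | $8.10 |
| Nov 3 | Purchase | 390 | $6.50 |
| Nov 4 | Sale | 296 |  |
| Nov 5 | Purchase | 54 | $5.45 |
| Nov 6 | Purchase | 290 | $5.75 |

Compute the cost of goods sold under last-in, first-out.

Nov 4, 296 sold [LIFO — newest first]: 296 @ $6.50 = $1,924.00
Ending inventory: 223 @ $8.10 + 94 @ $6.50 + 54 @ $5.45 + 290 @ $5.75 = $4,379.10

COGS = $1,924.00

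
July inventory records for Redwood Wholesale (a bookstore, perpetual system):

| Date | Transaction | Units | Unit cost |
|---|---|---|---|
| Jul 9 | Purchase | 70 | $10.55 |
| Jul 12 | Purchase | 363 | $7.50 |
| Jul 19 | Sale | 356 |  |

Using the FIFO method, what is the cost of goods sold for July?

COGS = $2,883.50

Jul 19, 356 sold [FIFO — oldest first]: 70 @ $10.55 + 286 @ $7.50 = $2,883.50
Ending inventory: 77 @ $7.50 = $577.50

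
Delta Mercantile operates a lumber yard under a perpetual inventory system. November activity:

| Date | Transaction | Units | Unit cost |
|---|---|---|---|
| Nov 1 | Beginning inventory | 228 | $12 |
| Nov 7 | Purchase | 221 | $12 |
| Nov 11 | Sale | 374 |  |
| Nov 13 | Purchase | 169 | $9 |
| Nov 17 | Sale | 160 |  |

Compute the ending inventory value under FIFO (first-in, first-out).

Nov 11, 374 sold [FIFO — oldest first]: 228 @ $12 + 146 @ $12 = $4,488
Nov 17, 160 sold [FIFO — oldest first]: 75 @ $12 + 85 @ $9 = $1,665
Total COGS = $4,488 + $1,665 = $6,153
Ending inventory: 84 @ $9 = $756

Ending inventory = $756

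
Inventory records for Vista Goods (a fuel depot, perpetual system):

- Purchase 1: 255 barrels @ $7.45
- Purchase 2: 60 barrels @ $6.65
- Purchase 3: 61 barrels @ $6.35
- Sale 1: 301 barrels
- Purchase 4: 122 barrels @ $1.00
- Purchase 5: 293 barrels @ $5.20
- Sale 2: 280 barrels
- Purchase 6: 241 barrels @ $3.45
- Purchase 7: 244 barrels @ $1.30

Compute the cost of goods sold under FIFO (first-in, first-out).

Sale 1 (301) [FIFO — oldest first]: 255 @ $7.45 + 46 @ $6.65 = $2,205.65
Sale 2 (280) [FIFO — oldest first]: 14 @ $6.65 + 61 @ $6.35 + 122 @ $1.00 + 83 @ $5.20 = $1,034.05
Total COGS = $2,205.65 + $1,034.05 = $3,239.70
Ending inventory: 210 @ $5.20 + 241 @ $3.45 + 244 @ $1.30 = $2,240.65
Check: goods available $5,480.35 = COGS $3,239.70 + ending $2,240.65

COGS = $3,239.70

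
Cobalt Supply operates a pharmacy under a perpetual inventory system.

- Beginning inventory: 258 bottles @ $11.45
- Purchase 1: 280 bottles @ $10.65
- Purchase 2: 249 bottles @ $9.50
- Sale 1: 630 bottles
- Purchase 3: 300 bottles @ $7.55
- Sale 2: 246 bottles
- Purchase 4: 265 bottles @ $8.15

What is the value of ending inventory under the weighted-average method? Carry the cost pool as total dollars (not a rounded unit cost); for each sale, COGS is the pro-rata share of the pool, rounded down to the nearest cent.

Ending inventory = $3,970.16

After Beginning: 258 on hand, pool $2,954.10 (≈ $11.4500 each)
After Purchase 1: 538 on hand, pool $5,936.10 (≈ $11.0336 each)
After Purchase 2: 787 on hand, pool $8,301.60 (≈ $10.5484 each)
Sale 1, sell 630: 630/787 × $8,301.60 → $6,645.49
After Purchase 3: 457 on hand, pool $3,921.11 (≈ $8.5801 each)
Sale 2, sell 246: 246/457 × $3,921.11 → $2,110.70
After Purchase 4: 476 on hand, pool $3,970.16 (≈ $8.3407 each)
Total COGS = $6,645.49 + $2,110.70 = $8,756.19
Ending inventory (cost pool remaining) = $3,970.16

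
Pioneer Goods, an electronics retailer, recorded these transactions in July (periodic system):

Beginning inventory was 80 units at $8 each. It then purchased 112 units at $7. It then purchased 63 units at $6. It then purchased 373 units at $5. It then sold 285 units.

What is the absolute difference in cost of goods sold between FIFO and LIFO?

FIFO COGS: 80 @ $8 + 112 @ $7 + 63 @ $6 + 30 @ $5 = $1,952
LIFO COGS: 285 @ $5 = $1,425
Difference = |$1,952 − $1,425| = $527

$527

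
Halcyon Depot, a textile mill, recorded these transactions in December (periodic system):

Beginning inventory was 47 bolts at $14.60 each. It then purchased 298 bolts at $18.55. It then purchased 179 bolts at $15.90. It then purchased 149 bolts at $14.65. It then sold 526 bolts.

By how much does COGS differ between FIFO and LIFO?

FIFO COGS: 47 @ $14.60 + 298 @ $18.55 + 179 @ $15.90 + 2 @ $14.65 = $9,089.50
LIFO COGS: 149 @ $14.65 + 179 @ $15.90 + 198 @ $18.55 = $8,701.85
Difference = |$9,089.50 − $8,701.85| = $387.65

$387.65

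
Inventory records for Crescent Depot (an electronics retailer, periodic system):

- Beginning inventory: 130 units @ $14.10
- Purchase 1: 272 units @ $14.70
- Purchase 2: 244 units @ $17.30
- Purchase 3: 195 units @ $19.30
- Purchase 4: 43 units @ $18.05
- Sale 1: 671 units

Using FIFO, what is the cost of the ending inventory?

Ending inventory = $4,057.15

Sale 1 (671) [FIFO — oldest first]: 130 @ $14.10 + 272 @ $14.70 + 244 @ $17.30 + 25 @ $19.30 = $10,535.10
Ending inventory: 170 @ $19.30 + 43 @ $18.05 = $4,057.15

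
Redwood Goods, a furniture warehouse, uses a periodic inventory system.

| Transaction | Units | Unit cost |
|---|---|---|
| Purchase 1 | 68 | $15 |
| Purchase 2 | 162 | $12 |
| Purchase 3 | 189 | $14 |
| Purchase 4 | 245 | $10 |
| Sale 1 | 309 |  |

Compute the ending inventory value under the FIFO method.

Sale 1 (309) [FIFO — oldest first]: 68 @ $15 + 162 @ $12 + 79 @ $14 = $4,070
Ending inventory: 110 @ $14 + 245 @ $10 = $3,990
Check: goods available $8,060 = COGS $4,070 + ending $3,990

Ending inventory = $3,990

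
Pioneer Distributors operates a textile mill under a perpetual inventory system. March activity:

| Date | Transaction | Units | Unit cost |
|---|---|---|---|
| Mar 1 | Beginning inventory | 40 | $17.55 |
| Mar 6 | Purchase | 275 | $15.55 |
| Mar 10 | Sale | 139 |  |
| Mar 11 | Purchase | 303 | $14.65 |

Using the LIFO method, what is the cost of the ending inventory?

Mar 10, 139 sold [LIFO — newest first]: 139 @ $15.55 = $2,161.45
Ending inventory: 40 @ $17.55 + 136 @ $15.55 + 303 @ $14.65 = $7,255.75
Check: goods available $9,417.20 = COGS $2,161.45 + ending $7,255.75

Ending inventory = $7,255.75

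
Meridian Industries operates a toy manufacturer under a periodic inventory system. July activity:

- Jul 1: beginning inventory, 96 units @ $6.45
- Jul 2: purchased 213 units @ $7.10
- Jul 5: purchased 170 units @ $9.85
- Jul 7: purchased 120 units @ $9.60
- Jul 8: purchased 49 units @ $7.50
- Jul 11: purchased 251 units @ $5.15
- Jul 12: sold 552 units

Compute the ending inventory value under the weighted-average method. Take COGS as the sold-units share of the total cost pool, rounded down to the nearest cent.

Ending inventory = $2,554.51

Jul 12, sell 552: 552/899 × $6,618.15 → $4,063.64
Ending inventory (cost pool remaining) = $2,554.51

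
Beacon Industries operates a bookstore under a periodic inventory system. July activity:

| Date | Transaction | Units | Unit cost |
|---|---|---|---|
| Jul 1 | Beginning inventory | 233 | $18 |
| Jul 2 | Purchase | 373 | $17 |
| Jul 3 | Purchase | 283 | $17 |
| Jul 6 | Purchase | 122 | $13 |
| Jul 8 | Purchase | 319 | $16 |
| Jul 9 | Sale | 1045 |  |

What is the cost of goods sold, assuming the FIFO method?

Jul 9, 1045 sold [FIFO — oldest first]: 233 @ $18 + 373 @ $17 + 283 @ $17 + 122 @ $13 + 34 @ $16 = $17,476
Ending inventory: 285 @ $16 = $4,560

COGS = $17,476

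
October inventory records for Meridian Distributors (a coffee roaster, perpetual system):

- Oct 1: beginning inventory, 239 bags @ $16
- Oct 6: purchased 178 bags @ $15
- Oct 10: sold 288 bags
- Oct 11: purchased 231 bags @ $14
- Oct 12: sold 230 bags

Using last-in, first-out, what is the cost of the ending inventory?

Ending inventory = $2,078

Oct 10, 288 sold [LIFO — newest first]: 178 @ $15 + 110 @ $16 = $4,430
Oct 12, 230 sold [LIFO — newest first]: 230 @ $14 = $3,220
Total COGS = $4,430 + $3,220 = $7,650
Ending inventory: 129 @ $16 + 1 @ $14 = $2,078
Check: goods available $9,728 = COGS $7,650 + ending $2,078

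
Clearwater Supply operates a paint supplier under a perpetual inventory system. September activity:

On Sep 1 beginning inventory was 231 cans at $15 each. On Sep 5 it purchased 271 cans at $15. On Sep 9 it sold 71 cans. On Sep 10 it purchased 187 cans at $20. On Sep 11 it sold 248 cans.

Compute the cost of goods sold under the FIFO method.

Sep 9, 71 sold [FIFO — oldest first]: 71 @ $15 = $1,065
Sep 11, 248 sold [FIFO — oldest first]: 160 @ $15 + 88 @ $15 = $3,720
Total COGS = $1,065 + $3,720 = $4,785
Ending inventory: 183 @ $15 + 187 @ $20 = $6,485
Check: goods available $11,270 = COGS $4,785 + ending $6,485

COGS = $4,785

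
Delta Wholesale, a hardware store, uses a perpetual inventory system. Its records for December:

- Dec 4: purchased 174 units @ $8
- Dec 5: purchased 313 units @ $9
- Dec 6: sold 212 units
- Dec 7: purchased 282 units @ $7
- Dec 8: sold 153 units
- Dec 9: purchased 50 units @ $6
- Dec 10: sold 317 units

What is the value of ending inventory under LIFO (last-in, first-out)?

Dec 6, 212 sold [LIFO — newest first]: 212 @ $9 = $1,908
Dec 8, 153 sold [LIFO — newest first]: 153 @ $7 = $1,071
Dec 10, 317 sold [LIFO — newest first]: 50 @ $6 + 129 @ $7 + 101 @ $9 + 37 @ $8 = $2,408
Total COGS = $1,908 + $1,071 + $2,408 = $5,387
Ending inventory: 137 @ $8 = $1,096

Ending inventory = $1,096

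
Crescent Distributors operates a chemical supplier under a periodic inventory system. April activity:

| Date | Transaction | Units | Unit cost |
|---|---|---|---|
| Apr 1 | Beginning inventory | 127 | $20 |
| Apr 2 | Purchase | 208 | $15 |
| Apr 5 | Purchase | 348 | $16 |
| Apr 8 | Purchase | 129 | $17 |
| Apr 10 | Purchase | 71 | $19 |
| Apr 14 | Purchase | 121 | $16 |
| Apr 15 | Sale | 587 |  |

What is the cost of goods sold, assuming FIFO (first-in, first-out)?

Apr 15, 587 sold [FIFO — oldest first]: 127 @ $20 + 208 @ $15 + 252 @ $16 = $9,692
Ending inventory: 96 @ $16 + 129 @ $17 + 71 @ $19 + 121 @ $16 = $7,014
Check: goods available $16,706 = COGS $9,692 + ending $7,014

COGS = $9,692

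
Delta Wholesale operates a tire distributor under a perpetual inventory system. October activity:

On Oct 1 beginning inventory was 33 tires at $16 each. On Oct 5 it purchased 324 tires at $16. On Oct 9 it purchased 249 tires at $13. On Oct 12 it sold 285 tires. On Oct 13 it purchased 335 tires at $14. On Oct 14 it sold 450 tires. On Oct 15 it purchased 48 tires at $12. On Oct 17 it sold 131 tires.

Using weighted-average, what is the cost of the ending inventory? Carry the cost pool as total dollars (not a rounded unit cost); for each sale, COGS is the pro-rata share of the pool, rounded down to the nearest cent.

Ending inventory = $1,712.98

After Oct 1: 33 on hand, pool $528.00 (≈ $16.0000 each)
After Oct 5: 357 on hand, pool $5,712.00 (≈ $16.0000 each)
After Oct 9: 606 on hand, pool $8,949.00 (≈ $14.7673 each)
Oct 12, sell 285: 285/606 × $8,949.00 → $4,208.68
After Oct 13: 656 on hand, pool $9,430.32 (≈ $14.3755 each)
Oct 14, sell 450: 450/656 × $9,430.32 → $6,468.96
After Oct 15: 254 on hand, pool $3,537.36 (≈ $13.9266 each)
Oct 17, sell 131: 131/254 × $3,537.36 → $1,824.38
Total COGS = $4,208.68 + $6,468.96 + $1,824.38 = $12,502.02
Ending inventory (cost pool remaining) = $1,712.98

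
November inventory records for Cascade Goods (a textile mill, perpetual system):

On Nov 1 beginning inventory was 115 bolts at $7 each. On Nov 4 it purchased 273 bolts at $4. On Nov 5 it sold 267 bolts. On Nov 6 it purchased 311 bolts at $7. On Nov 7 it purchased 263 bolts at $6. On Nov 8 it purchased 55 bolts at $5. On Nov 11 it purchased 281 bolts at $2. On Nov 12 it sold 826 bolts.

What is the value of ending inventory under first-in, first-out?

Ending inventory = $410

Nov 5, 267 sold [FIFO — oldest first]: 115 @ $7 + 152 @ $4 = $1,413
Nov 12, 826 sold [FIFO — oldest first]: 121 @ $4 + 311 @ $7 + 263 @ $6 + 55 @ $5 + 76 @ $2 = $4,666
Total COGS = $1,413 + $4,666 = $6,079
Ending inventory: 205 @ $2 = $410
Check: goods available $6,489 = COGS $6,079 + ending $410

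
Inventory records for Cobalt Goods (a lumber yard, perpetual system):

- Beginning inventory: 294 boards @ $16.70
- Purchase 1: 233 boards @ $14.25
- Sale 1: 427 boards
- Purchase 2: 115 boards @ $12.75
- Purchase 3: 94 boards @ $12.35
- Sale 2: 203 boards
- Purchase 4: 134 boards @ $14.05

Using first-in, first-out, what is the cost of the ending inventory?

Sale 1 (427) [FIFO — oldest first]: 294 @ $16.70 + 133 @ $14.25 = $6,805.05
Sale 2 (203) [FIFO — oldest first]: 100 @ $14.25 + 103 @ $12.75 = $2,738.25
Total COGS = $6,805.05 + $2,738.25 = $9,543.30
Ending inventory: 12 @ $12.75 + 94 @ $12.35 + 134 @ $14.05 = $3,196.60
Check: goods available $12,739.90 = COGS $9,543.30 + ending $3,196.60

Ending inventory = $3,196.60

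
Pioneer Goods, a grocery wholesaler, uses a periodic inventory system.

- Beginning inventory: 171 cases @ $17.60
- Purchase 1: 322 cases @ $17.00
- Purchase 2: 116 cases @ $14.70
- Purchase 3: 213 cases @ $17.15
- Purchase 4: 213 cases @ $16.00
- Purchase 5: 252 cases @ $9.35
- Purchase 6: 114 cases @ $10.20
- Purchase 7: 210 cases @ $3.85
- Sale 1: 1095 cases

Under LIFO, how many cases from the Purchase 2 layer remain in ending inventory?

23

Sale 1 (1095) [LIFO — newest first]: 210 @ $3.85 + 114 @ $10.20 + 252 @ $9.35 + 213 @ $16.00 + 213 @ $17.15 + 93 @ $14.70 = $12,755.55
Ending inventory: 171 @ $17.60 + 322 @ $17.00 + 23 @ $14.70 = $8,821.70
Check: goods available $21,577.25 = COGS $12,755.55 + ending $8,821.70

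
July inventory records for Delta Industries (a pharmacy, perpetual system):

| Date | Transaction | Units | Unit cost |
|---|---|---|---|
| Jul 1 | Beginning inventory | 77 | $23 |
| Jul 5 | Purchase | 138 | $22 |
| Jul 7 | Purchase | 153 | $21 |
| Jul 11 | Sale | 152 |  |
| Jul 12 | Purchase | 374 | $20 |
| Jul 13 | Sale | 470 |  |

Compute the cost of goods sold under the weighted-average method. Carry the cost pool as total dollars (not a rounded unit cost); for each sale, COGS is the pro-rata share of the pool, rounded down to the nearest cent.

After Jul 1: 77 on hand, pool $1,771.00 (≈ $23.0000 each)
After Jul 5: 215 on hand, pool $4,807.00 (≈ $22.3581 each)
After Jul 7: 368 on hand, pool $8,020.00 (≈ $21.7935 each)
Jul 11, sell 152: 152/368 × $8,020.00 → $3,312.60
After Jul 12: 590 on hand, pool $12,187.40 (≈ $20.6566 each)
Jul 13, sell 470: 470/590 × $12,187.40 → $9,708.60
Total COGS = $3,312.60 + $9,708.60 = $13,021.20
Ending inventory (cost pool remaining) = $2,478.80
Check: goods available $15,500.00 = COGS $13,021.20 + ending $2,478.80

COGS = $13,021.20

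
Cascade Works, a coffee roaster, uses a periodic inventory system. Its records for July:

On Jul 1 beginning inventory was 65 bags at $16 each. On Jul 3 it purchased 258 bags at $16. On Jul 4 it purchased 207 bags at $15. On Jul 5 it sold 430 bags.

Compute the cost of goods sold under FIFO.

Jul 5, 430 sold [FIFO — oldest first]: 65 @ $16 + 258 @ $16 + 107 @ $15 = $6,773
Ending inventory: 100 @ $15 = $1,500

COGS = $6,773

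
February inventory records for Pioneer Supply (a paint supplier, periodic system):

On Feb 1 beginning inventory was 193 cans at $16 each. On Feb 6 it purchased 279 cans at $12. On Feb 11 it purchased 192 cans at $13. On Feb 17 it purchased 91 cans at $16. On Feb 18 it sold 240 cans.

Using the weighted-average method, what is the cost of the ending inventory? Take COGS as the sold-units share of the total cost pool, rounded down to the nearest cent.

Feb 18, sell 240: 240/755 × $10,388.00 → $3,302.14
Ending inventory (cost pool remaining) = $7,085.86
Check: goods available $10,388.00 = COGS $3,302.14 + ending $7,085.86

Ending inventory = $7,085.86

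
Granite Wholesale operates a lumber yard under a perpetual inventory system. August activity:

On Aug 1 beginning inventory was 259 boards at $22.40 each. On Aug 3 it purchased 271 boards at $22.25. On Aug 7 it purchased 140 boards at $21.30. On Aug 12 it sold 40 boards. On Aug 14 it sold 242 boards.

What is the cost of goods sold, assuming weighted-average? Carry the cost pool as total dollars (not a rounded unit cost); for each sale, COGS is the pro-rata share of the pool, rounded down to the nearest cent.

COGS = $6,234.86

After Aug 1: 259 on hand, pool $5,801.60 (≈ $22.4000 each)
After Aug 3: 530 on hand, pool $11,831.35 (≈ $22.3233 each)
After Aug 7: 670 on hand, pool $14,813.35 (≈ $22.1095 each)
Aug 12, sell 40: 40/670 × $14,813.35 → $884.37
Aug 14, sell 242: 242/630 × $13,928.98 → $5,350.49
Total COGS = $884.37 + $5,350.49 = $6,234.86
Ending inventory (cost pool remaining) = $8,578.49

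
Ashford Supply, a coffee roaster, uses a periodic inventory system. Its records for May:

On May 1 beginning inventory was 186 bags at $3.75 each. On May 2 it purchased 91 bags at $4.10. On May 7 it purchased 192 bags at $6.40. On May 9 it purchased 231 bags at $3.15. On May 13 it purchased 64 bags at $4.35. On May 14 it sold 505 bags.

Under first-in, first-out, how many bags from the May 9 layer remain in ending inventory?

May 14, 505 sold [FIFO — oldest first]: 186 @ $3.75 + 91 @ $4.10 + 192 @ $6.40 + 36 @ $3.15 = $2,412.80
Ending inventory: 195 @ $3.15 + 64 @ $4.35 = $892.65

195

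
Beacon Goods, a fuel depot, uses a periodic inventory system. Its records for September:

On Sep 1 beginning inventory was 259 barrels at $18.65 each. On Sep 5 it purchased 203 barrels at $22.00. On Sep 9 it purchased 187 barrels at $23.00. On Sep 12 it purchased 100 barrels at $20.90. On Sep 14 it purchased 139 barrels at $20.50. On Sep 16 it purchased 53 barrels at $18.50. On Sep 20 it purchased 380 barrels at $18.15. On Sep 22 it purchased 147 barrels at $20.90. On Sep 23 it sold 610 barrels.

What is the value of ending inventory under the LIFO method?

Ending inventory = $17,921.85

Sep 23, 610 sold [LIFO — newest first]: 147 @ $20.90 + 380 @ $18.15 + 53 @ $18.50 + 30 @ $20.50 = $11,564.80
Ending inventory: 259 @ $18.65 + 203 @ $22.00 + 187 @ $23.00 + 100 @ $20.90 + 109 @ $20.50 = $17,921.85
Check: goods available $29,486.65 = COGS $11,564.80 + ending $17,921.85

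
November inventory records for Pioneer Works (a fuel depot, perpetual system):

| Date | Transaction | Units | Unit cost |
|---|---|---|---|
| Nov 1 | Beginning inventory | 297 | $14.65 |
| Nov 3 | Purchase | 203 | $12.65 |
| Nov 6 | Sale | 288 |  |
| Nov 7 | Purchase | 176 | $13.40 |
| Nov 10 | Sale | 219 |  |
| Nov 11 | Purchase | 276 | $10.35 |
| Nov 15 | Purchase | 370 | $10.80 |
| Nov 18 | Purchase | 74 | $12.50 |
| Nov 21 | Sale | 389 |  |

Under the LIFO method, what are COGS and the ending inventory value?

Nov 6, 288 sold [LIFO — newest first]: 203 @ $12.65 + 85 @ $14.65 = $3,813.20
Nov 10, 219 sold [LIFO — newest first]: 176 @ $13.40 + 43 @ $14.65 = $2,988.35
Nov 21, 389 sold [LIFO — newest first]: 74 @ $12.50 + 315 @ $10.80 = $4,327.00
Total COGS = $3,813.20 + $2,988.35 + $4,327.00 = $11,128.55
Ending inventory: 169 @ $14.65 + 276 @ $10.35 + 55 @ $10.80 = $5,926.45

COGS = $11,128.55; ending inventory = $5,926.45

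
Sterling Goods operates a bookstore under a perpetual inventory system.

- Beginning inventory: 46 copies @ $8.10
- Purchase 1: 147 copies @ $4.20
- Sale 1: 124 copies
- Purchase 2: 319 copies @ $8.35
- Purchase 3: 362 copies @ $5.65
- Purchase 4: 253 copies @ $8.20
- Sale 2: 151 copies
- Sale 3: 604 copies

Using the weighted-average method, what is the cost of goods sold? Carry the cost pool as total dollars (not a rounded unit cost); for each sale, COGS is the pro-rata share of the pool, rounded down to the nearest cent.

COGS = $6,008.74

After Beginning: 46 on hand, pool $372.60 (≈ $8.1000 each)
After Purchase 1: 193 on hand, pool $990.00 (≈ $5.1295 each)
Sale 1, sell 124: 124/193 × $990.00 → $636.06
After Purchase 2: 388 on hand, pool $3,017.59 (≈ $7.7773 each)
After Purchase 3: 750 on hand, pool $5,062.89 (≈ $6.7505 each)
After Purchase 4: 1003 on hand, pool $7,137.49 (≈ $7.1161 each)
Sale 2, sell 151: 151/1003 × $7,137.49 → $1,074.53
Sale 3, sell 604: 604/852 × $6,062.96 → $4,298.15
Total COGS = $636.06 + $1,074.53 + $4,298.15 = $6,008.74
Ending inventory (cost pool remaining) = $1,764.81
Check: goods available $7,773.55 = COGS $6,008.74 + ending $1,764.81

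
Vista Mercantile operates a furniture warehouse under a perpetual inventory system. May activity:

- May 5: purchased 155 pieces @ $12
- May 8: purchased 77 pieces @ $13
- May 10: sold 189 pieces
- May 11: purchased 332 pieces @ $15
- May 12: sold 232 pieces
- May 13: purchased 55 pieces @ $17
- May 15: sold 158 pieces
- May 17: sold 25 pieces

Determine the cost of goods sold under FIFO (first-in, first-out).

May 10, 189 sold [FIFO — oldest first]: 155 @ $12 + 34 @ $13 = $2,302
May 12, 232 sold [FIFO — oldest first]: 43 @ $13 + 189 @ $15 = $3,394
May 15, 158 sold [FIFO — oldest first]: 143 @ $15 + 15 @ $17 = $2,400
May 17, 25 sold [FIFO — oldest first]: 25 @ $17 = $425
Total COGS = $2,302 + $3,394 + $2,400 + $425 = $8,521
Ending inventory: 15 @ $17 = $255
Check: goods available $8,776 = COGS $8,521 + ending $255

COGS = $8,521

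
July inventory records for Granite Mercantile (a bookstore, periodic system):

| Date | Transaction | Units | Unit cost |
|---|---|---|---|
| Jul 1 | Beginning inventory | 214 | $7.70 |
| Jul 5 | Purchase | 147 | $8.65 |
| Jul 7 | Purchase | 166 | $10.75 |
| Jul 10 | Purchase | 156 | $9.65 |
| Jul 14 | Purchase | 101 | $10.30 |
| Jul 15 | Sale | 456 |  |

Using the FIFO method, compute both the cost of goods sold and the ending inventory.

COGS = $3,940.60; ending inventory = $3,308.95

Jul 15, 456 sold [FIFO — oldest first]: 214 @ $7.70 + 147 @ $8.65 + 95 @ $10.75 = $3,940.60
Ending inventory: 71 @ $10.75 + 156 @ $9.65 + 101 @ $10.30 = $3,308.95
Check: goods available $7,249.55 = COGS $3,940.60 + ending $3,308.95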